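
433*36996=16019268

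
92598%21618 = 6126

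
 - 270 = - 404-  -  134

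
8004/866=4002/433 = 9.24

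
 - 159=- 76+-83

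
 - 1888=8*(-236)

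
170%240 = 170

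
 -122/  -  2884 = 61/1442 = 0.04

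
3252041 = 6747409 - 3495368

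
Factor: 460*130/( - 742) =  - 29900/371 = -2^2*5^2*7^( - 1 )*13^1*23^1*53^( - 1)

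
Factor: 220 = 2^2 * 5^1 * 11^1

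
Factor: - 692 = -2^2*173^1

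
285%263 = 22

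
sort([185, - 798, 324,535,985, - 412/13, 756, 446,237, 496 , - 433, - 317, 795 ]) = [- 798, - 433,-317 ,-412/13, 185,237,324, 446, 496, 535,756,  795,  985] 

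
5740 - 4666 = 1074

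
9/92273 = 9/92273=0.00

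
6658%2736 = 1186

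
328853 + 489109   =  817962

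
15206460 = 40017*380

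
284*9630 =2734920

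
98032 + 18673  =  116705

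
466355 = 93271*5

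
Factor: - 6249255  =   - 3^1*5^1*137^1 *3041^1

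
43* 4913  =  211259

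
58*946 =54868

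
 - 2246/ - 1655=2246/1655=1.36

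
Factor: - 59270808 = -2^3 * 3^1*1103^1 *2239^1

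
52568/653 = 80 +328/653 = 80.50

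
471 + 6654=7125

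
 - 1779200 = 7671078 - 9450278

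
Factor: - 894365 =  - 5^1*178873^1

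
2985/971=3 + 72/971 = 3.07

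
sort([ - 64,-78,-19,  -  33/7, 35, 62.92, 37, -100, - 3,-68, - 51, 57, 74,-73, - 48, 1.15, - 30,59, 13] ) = [ - 100,  -  78, - 73 , - 68, - 64, - 51, - 48, -30,-19, - 33/7, - 3, 1.15, 13, 35, 37, 57, 59,62.92, 74] 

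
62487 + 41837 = 104324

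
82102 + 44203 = 126305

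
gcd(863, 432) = 1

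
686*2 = 1372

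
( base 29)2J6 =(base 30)2ej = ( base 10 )2239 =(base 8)4277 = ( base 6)14211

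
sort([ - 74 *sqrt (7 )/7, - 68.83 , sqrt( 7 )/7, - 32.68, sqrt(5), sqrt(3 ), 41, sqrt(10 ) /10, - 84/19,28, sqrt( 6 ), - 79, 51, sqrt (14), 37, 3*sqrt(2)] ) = [ - 79,  -  68.83, - 32.68, - 74 *sqrt( 7 )/7, - 84/19,sqrt(10) /10,sqrt(7)/7, sqrt(3 ),sqrt(5),  sqrt( 6), sqrt(14 ), 3* sqrt(2), 28, 37,41 , 51]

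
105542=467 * 226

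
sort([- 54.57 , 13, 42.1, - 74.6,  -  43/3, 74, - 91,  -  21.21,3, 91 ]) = [  -  91,  -  74.6, -54.57, - 21.21, - 43/3, 3, 13, 42.1 , 74, 91]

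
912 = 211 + 701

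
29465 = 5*5893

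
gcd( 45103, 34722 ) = 1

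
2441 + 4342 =6783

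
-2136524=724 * ( - 2951)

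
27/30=9/10 = 0.90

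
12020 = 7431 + 4589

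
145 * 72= 10440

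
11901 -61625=  -  49724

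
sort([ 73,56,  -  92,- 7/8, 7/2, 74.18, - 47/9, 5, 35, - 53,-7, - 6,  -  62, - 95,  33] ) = [-95, - 92, - 62,-53, -7, - 6,  -  47/9, - 7/8,7/2,5, 33,  35, 56, 73, 74.18 ]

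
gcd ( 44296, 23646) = 14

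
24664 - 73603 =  - 48939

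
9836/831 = 11+ 695/831 = 11.84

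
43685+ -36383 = 7302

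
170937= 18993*9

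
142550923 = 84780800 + 57770123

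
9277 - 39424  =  -30147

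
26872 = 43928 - 17056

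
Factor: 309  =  3^1 * 103^1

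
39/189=13/63 = 0.21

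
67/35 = 67/35= 1.91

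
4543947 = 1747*2601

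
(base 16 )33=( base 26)1P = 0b110011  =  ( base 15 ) 36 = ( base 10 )51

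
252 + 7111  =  7363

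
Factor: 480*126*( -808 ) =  - 2^9*3^3*5^1*7^1*101^1 = -48867840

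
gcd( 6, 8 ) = 2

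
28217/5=28217/5=5643.40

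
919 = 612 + 307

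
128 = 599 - 471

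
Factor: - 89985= -3^1*5^1*7^1 * 857^1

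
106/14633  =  106/14633 = 0.01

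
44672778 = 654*68307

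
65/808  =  65/808 = 0.08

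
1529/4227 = 1529/4227 = 0.36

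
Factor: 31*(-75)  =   - 2325 = -3^1*5^2*31^1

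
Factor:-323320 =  - 2^3*5^1* 59^1*137^1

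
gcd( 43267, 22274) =7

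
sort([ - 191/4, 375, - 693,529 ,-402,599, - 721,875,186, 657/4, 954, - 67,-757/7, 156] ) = [  -  721 ,-693, - 402,-757/7, - 67, - 191/4,156, 657/4, 186,375, 529,599, 875, 954]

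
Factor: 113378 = 2^1*83^1*683^1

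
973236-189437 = 783799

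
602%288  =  26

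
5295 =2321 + 2974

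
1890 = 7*270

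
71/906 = 71/906 = 0.08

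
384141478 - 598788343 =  - 214646865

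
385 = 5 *77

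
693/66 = 10 + 1/2= 10.50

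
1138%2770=1138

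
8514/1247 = 198/29 =6.83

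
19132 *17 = 325244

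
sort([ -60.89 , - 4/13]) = [ - 60.89, -4/13] 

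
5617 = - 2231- - 7848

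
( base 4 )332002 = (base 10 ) 3970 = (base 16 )f82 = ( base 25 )68k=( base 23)7be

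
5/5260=1/1052 = 0.00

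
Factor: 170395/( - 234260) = -2^(-2 )*13^( - 1)*17^ ( - 1)* 643^1 = -  643/884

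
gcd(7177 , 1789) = 1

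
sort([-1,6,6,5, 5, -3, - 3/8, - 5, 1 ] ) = [ - 5,-3, -1,-3/8, 1, 5, 5,6,  6] 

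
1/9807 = 1/9807 = 0.00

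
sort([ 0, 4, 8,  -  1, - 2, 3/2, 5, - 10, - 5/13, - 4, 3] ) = [ - 10,- 4,  -  2,-1, - 5/13, 0,3/2, 3,4,5,8 ]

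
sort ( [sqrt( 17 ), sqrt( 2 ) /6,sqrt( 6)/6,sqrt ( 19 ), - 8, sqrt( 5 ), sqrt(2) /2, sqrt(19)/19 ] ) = [- 8, sqrt( 19)/19,  sqrt( 2) /6, sqrt( 6)/6,sqrt ( 2 ) /2,sqrt( 5), sqrt( 17 ) , sqrt( 19 )] 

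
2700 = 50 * 54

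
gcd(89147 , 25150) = 1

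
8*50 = 400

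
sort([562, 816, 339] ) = [ 339, 562, 816 ]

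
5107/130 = 5107/130 = 39.28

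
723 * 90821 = 65663583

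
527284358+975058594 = 1502342952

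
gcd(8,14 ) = 2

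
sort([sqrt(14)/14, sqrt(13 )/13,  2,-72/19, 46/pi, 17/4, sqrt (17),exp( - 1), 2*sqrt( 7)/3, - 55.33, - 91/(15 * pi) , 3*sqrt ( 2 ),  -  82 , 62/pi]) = [ - 82,  -  55.33,-72/19,  -  91/( 15*pi), sqrt( 14)/14, sqrt(13)/13 , exp( - 1 ), 2*sqrt( 7)/3,2,sqrt (17 ),3 * sqrt( 2 ), 17/4, 46/pi,62/pi ] 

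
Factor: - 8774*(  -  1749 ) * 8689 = 2^1*3^1*11^1 * 41^1*53^1*107^1*8689^1 = 133339013214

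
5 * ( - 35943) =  - 179715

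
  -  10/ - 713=10/713 = 0.01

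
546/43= 546/43 = 12.70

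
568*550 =312400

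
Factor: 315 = 3^2*5^1*7^1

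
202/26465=202/26465 = 0.01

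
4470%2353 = 2117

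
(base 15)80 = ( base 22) 5A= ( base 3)11110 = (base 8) 170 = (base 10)120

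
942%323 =296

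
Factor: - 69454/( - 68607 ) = 2^1*3^( - 4 )*41^1 = 82/81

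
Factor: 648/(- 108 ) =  - 2^1*3^1 = -6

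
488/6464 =61/808 = 0.08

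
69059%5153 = 2070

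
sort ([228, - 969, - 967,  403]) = [ - 969, - 967, 228,403] 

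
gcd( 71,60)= 1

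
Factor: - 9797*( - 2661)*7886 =2^1 * 3^1*97^1*101^1 * 887^1 * 3943^1 = 205586576862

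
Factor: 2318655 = 3^1*5^1*331^1*  467^1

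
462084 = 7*66012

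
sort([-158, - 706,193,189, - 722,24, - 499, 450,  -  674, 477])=[ - 722, - 706, - 674, - 499, - 158, 24,189,193,450,477] 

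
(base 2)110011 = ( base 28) 1N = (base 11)47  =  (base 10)51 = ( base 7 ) 102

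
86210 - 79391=6819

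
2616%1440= 1176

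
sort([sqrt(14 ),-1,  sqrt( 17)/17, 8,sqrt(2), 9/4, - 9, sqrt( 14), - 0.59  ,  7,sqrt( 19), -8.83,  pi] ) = [-9,-8.83, -1, - 0.59,sqrt( 17) /17,sqrt( 2), 9/4,  pi,sqrt(14 ),sqrt( 14 ),  sqrt( 19),7, 8]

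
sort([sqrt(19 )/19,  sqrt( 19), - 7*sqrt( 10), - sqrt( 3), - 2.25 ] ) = [ - 7*sqrt( 10 ), - 2.25, - sqrt(3),  sqrt( 19 )/19,sqrt( 19)] 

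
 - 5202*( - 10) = 52020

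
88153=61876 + 26277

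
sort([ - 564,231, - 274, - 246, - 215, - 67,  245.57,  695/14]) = [ - 564, -274, - 246, - 215, - 67,695/14 , 231,245.57]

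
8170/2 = 4085 = 4085.00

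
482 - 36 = 446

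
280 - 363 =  - 83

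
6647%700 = 347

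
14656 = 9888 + 4768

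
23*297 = 6831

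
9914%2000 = 1914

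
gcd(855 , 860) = 5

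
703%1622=703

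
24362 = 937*26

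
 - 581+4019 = 3438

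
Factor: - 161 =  -7^1* 23^1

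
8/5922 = 4/2961 = 0.00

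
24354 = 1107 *22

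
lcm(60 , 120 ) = 120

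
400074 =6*66679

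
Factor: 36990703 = 36990703^1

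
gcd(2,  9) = 1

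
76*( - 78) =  - 5928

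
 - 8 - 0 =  - 8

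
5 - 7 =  - 2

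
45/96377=45/96377= 0.00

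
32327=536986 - 504659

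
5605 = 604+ 5001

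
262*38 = 9956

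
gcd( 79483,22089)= 1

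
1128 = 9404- 8276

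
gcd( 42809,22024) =1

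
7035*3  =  21105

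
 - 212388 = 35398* ( - 6)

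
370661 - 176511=194150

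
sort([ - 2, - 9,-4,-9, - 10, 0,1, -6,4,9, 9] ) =[ - 10 , - 9, - 9, - 6, - 4,  -  2,0,1,4,9, 9]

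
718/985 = 718/985 = 0.73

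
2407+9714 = 12121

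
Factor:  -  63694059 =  - 3^1 * 11^1 * 13^1*  148471^1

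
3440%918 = 686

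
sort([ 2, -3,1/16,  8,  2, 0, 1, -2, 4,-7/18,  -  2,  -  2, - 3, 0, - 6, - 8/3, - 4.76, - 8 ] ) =[ - 8, - 6, - 4.76, - 3, - 3, - 8/3,  -  2, - 2, - 2, - 7/18,  0, 0, 1/16, 1, 2, 2, 4, 8 ] 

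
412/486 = 206/243 = 0.85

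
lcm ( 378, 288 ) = 6048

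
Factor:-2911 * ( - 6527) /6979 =7^( - 1)*41^1*61^1*71^1*107^1*997^(-1 ) = 19000097/6979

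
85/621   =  85/621 =0.14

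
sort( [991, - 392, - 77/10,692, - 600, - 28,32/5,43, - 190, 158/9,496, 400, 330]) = [ - 600, - 392,- 190, - 28, - 77/10, 32/5, 158/9,  43,330, 400,496,692, 991 ] 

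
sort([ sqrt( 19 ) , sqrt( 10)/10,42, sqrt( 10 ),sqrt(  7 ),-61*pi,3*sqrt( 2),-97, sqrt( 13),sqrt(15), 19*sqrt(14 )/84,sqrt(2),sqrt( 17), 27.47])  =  [ - 61 * pi,-97, sqrt (10 ) /10,19*sqrt( 14 ) /84,sqrt(2),sqrt( 7 ) , sqrt( 10 ), sqrt(13),sqrt( 15 ), sqrt( 17 ), 3*sqrt( 2),sqrt( 19), 27.47, 42]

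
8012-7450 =562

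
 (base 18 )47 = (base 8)117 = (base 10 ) 79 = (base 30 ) 2j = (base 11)72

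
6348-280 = 6068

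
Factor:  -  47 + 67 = 2^2*5^1 =20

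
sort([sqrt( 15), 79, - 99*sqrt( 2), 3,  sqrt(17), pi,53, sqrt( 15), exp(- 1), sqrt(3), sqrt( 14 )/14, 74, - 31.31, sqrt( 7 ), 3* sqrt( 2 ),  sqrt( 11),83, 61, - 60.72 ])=[ - 99*sqrt( 2 ), - 60.72, - 31.31, sqrt( 14 ) /14,exp( - 1), sqrt( 3), sqrt( 7), 3, pi,sqrt( 11),  sqrt( 15) , sqrt( 15 ), sqrt ( 17 ), 3*sqrt(2 ), 53,61, 74,79, 83] 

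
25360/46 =551  +  7/23= 551.30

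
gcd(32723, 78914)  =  1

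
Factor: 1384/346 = 4= 2^2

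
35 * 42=1470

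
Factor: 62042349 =3^1 * 421^1*49123^1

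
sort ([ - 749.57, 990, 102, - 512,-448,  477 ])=[ - 749.57,  -  512, - 448,102, 477, 990] 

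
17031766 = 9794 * 1739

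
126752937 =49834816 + 76918121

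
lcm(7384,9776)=694096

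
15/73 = 15/73  =  0.21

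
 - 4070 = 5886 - 9956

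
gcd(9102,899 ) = 1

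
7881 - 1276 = 6605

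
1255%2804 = 1255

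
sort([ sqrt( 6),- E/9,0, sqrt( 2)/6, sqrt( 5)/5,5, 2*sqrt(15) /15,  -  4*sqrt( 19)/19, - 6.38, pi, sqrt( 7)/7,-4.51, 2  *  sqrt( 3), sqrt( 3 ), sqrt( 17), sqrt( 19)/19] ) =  [ - 6.38, - 4.51, - 4*sqrt( 19)/19, - E/9,0,sqrt(19 )/19, sqrt( 2)/6,  sqrt(7)/7, sqrt(5)/5, 2*sqrt( 15)/15,sqrt( 3), sqrt( 6), pi, 2*sqrt(3 ), sqrt( 17), 5]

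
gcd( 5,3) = 1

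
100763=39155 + 61608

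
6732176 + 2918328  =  9650504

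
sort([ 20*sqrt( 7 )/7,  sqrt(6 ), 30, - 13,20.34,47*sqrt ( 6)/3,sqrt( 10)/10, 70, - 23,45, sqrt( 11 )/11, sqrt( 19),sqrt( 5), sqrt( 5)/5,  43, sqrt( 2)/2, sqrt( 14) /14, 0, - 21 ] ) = [ - 23, - 21, - 13,0,sqrt( 14)/14, sqrt( 11)/11,sqrt( 10) /10, sqrt(5) /5, sqrt(2)/2, sqrt (5 ), sqrt ( 6),sqrt( 19 ), 20 * sqrt( 7)/7,20.34, 30,47*sqrt( 6)/3,43,45,70 ]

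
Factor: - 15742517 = -7^1*2248931^1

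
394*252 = 99288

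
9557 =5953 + 3604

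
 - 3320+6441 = 3121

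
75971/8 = 75971/8 = 9496.38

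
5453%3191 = 2262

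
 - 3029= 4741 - 7770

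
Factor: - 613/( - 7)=7^( - 1)*613^1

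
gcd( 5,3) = 1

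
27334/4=13667/2 = 6833.50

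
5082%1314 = 1140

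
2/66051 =2/66051= 0.00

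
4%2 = 0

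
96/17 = 96/17 = 5.65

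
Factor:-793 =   -  13^1*61^1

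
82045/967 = 82045/967 = 84.84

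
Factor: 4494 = 2^1 * 3^1*7^1*107^1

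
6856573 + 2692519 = 9549092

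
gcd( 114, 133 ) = 19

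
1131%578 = 553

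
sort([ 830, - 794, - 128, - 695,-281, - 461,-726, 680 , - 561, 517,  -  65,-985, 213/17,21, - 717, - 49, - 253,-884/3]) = [ - 985, - 794, - 726,-717, - 695, - 561, - 461, -884/3,  -  281, -253,  -  128, - 65, - 49,213/17, 21,517, 680, 830 ]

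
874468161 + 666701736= 1541169897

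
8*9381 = 75048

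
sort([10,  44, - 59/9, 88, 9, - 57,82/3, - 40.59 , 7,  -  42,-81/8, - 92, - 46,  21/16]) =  [ - 92, - 57,-46, - 42,-40.59,  -  81/8, - 59/9, 21/16,  7,9, 10,82/3  ,  44,88 ] 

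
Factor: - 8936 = -2^3*1117^1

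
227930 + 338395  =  566325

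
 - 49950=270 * ( - 185 ) 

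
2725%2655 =70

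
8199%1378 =1309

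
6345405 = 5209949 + 1135456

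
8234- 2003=6231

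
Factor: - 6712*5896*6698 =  - 2^7*11^1*17^1 *67^1*197^1*839^1 = - 265066330496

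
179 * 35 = 6265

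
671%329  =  13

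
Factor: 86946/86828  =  2^( - 1)  *3^1*7^( - 2)*43^1*337^1*443^(-1) = 43473/43414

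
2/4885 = 2/4885=   0.00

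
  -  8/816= -1 + 101/102 = -0.01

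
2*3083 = 6166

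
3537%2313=1224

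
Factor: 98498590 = 2^1*5^1*83^1*118673^1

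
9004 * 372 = 3349488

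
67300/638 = 33650/319 = 105.49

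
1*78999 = 78999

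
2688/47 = 57+9/47 = 57.19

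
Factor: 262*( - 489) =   -  128118 = - 2^1*3^1*131^1*163^1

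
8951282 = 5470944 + 3480338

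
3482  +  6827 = 10309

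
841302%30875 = 7677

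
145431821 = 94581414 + 50850407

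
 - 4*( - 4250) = 17000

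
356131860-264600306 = 91531554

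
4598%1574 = 1450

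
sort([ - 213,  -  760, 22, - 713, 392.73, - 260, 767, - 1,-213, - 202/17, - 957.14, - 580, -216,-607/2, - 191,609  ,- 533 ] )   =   [-957.14,-760, -713, - 580 , - 533, - 607/2, - 260, - 216,  -  213, - 213,-191, - 202/17, - 1,22,392.73,  609 , 767]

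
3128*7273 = 22749944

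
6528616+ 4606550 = 11135166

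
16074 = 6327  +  9747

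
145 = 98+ 47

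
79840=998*80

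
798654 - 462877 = 335777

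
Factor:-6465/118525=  - 3/55 = - 3^1*5^( - 1 ) * 11^( - 1 ) 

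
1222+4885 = 6107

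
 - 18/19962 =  - 1/1109 = -0.00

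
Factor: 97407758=2^1* 7^1 * 347^1*20051^1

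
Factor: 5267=23^1*229^1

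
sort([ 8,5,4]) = [ 4,5, 8 ]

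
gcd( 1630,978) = 326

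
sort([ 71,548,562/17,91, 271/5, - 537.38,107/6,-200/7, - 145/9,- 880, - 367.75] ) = [ - 880, - 537.38,-367.75,  -  200/7,  -  145/9,107/6,562/17,271/5,  71,91,548 ]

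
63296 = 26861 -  - 36435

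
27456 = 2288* 12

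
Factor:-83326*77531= -6460348106  =  -2^1 * 31^1*41^1*61^2*683^1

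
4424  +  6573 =10997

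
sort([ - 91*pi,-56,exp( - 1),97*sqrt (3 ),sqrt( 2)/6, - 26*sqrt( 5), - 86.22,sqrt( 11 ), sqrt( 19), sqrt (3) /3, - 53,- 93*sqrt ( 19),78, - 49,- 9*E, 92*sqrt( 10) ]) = [ - 93*sqrt( 19), - 91*pi, - 86.22, -26  *sqrt(5),-56,-53, - 49, - 9*E,sqrt(2 )/6,exp(- 1),sqrt (3 )/3,sqrt( 11 ),sqrt( 19 ), 78,97*sqrt(3),92*sqrt ( 10)]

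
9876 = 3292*3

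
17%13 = 4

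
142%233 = 142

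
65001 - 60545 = 4456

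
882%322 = 238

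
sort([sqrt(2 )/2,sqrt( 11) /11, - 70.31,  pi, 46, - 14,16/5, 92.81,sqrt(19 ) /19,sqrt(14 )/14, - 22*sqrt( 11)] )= [ - 22*sqrt(11) , - 70.31, - 14, sqrt( 19) /19,sqrt( 14) /14, sqrt(  11) /11, sqrt(2)/2, pi,16/5,46, 92.81 ]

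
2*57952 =115904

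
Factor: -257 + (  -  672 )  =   - 929=- 929^1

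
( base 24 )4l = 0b1110101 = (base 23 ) 52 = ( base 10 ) 117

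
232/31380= 58/7845 = 0.01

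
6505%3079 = 347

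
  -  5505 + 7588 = 2083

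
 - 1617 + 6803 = 5186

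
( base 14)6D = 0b1100001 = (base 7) 166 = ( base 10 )97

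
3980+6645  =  10625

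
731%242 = 5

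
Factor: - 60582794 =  - 2^1 * 30291397^1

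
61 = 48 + 13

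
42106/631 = 42106/631 =66.73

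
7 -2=5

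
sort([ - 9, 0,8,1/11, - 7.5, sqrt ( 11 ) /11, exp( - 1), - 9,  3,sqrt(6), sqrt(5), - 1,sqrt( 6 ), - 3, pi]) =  [ - 9, - 9,  -  7.5 , - 3, - 1,0, 1/11, sqrt( 11) /11,exp( - 1), sqrt( 5 ), sqrt(6), sqrt( 6 ), 3, pi, 8 ] 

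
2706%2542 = 164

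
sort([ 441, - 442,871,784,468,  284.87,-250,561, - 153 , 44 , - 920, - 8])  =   [ - 920, - 442,  -  250, - 153, - 8,44, 284.87, 441,468,561,784,871]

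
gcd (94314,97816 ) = 2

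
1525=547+978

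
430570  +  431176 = 861746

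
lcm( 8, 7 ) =56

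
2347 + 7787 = 10134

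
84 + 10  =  94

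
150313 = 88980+61333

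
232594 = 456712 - 224118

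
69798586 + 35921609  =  105720195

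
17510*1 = 17510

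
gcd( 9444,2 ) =2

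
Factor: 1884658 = 2^1*263^1*3583^1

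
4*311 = 1244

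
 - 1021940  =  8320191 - 9342131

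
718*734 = 527012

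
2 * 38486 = 76972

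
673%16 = 1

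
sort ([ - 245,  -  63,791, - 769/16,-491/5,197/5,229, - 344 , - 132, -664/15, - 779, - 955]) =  [ - 955, - 779,  -  344,-245, - 132,-491/5  , - 63 , - 769/16, - 664/15,197/5,229,  791]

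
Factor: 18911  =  18911^1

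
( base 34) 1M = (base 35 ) 1L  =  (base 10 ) 56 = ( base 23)2a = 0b111000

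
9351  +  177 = 9528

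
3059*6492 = 19859028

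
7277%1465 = 1417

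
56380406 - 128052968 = -71672562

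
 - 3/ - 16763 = 3/16763 = 0.00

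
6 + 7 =13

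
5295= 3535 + 1760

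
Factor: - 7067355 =- 3^1*5^1*157^1*3001^1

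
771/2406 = 257/802 = 0.32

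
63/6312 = 21/2104 = 0.01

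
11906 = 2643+9263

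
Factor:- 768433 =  - 71^1*79^1*137^1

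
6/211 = 6/211= 0.03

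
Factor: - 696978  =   - 2^1*3^3 *12907^1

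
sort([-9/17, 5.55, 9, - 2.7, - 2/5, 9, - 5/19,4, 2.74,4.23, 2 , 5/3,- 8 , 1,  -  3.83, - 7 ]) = [ - 8, - 7, - 3.83, - 2.7, - 9/17, - 2/5,- 5/19,1, 5/3, 2, 2.74, 4, 4.23, 5.55, 9, 9 ] 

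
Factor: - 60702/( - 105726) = 151^1*263^( - 1) = 151/263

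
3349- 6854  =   - 3505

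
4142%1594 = 954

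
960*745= 715200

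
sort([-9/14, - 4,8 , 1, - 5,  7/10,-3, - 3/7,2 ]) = [ - 5,  -  4 , - 3, - 9/14, - 3/7, 7/10,1 , 2, 8]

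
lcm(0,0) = 0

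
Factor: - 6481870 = -2^1*5^1 *89^1*7283^1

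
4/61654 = 2/30827  =  0.00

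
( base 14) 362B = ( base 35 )7OW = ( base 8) 22347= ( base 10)9447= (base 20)13c7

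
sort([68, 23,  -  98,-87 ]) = [-98, - 87 , 23, 68] 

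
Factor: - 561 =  -3^1*11^1*17^1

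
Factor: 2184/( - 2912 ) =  - 3/4 =- 2^(-2)*3^1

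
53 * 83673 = 4434669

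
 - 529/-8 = 66 + 1/8 = 66.12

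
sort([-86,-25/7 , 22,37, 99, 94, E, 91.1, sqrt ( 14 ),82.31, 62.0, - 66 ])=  [ - 86, - 66, - 25/7, E, sqrt(14 ), 22, 37, 62.0, 82.31, 91.1, 94,99 ] 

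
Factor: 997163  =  997163^1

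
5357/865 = 5357/865 = 6.19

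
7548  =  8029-481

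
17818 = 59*302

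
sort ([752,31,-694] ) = [ - 694 , 31, 752 ] 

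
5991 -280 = 5711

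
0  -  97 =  - 97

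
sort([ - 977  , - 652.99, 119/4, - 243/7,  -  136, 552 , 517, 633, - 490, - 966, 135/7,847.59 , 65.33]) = [  -  977,  -  966, - 652.99, - 490, - 136, - 243/7,135/7, 119/4,65.33 , 517,552, 633, 847.59]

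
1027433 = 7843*131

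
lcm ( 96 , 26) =1248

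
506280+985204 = 1491484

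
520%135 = 115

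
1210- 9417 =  - 8207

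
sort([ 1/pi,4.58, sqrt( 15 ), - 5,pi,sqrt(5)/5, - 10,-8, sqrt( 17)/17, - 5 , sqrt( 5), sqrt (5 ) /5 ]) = [ - 10, - 8, - 5, - 5,sqrt( 17) /17,1/pi, sqrt(5 ) /5, sqrt( 5)/5, sqrt (5 ),pi, sqrt( 15),  4.58] 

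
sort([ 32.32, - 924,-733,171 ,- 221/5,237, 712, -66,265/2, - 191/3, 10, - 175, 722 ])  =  [  -  924, -733, - 175, - 66,  -  191/3 ,-221/5, 10,32.32,265/2,171, 237,712, 722 ] 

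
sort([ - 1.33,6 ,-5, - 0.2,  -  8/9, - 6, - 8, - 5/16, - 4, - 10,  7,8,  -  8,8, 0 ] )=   [  -  10, - 8, - 8,  -  6, - 5 ,-4 ,  -  1.33,-8/9 , - 5/16,-0.2,0 , 6, 7,8,  8 ]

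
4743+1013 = 5756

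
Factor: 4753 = 7^2*97^1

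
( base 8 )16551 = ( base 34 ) 6HF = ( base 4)1311221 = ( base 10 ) 7529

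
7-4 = 3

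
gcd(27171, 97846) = 1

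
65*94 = 6110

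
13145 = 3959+9186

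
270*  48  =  12960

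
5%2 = 1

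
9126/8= 4563/4  =  1140.75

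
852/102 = 142/17 = 8.35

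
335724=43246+292478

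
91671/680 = 134 +551/680 = 134.81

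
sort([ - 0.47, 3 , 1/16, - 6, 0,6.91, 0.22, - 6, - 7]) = [  -  7,  -  6 , - 6,  -  0.47,0,1/16,0.22,3,6.91]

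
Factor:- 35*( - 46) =1610  =  2^1*5^1*7^1*23^1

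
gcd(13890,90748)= 926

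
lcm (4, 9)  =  36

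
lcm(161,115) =805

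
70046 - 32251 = 37795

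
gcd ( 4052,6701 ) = 1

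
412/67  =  6 + 10/67 = 6.15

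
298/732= 149/366 = 0.41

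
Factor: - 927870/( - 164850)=197/35 = 5^(-1) * 7^(-1 )*197^1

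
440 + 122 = 562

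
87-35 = 52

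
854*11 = 9394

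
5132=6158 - 1026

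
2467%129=16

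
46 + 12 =58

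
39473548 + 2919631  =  42393179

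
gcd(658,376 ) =94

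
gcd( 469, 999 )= 1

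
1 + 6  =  7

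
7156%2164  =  664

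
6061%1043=846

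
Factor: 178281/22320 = 639/80=2^( - 4)*3^2*5^( - 1)*71^1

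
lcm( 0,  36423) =0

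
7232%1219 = 1137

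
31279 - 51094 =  - 19815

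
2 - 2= 0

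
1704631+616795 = 2321426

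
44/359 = 44/359 = 0.12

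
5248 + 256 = 5504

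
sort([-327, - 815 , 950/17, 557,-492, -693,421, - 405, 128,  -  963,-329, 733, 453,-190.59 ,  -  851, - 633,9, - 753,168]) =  [-963, - 851,-815, - 753,-693, - 633,-492,-405 , - 329, - 327 , - 190.59 , 9,950/17, 128,168  ,  421, 453,  557, 733]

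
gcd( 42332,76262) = 2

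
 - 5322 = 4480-9802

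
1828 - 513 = 1315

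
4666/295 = 4666/295 = 15.82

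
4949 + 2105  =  7054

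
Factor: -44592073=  - 163^1*317^1*863^1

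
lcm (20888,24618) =689304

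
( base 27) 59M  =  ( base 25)66a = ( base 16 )F46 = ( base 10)3910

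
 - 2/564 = - 1/282= - 0.00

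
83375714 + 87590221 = 170965935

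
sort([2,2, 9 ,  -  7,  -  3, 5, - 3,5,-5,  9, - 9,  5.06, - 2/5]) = [ - 9, - 7, - 5, - 3, - 3, - 2/5, 2, 2,5 , 5,5.06, 9,9]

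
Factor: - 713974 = -2^1*41^1*8707^1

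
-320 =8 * ( - 40 )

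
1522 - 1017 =505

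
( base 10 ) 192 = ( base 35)5H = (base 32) 60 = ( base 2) 11000000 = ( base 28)6O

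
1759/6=293+ 1/6 = 293.17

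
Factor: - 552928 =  - 2^5*37^1*467^1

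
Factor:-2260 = -2^2*5^1 * 113^1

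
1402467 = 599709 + 802758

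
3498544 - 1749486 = 1749058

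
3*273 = 819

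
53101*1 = 53101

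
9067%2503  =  1558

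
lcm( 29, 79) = 2291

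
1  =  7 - 6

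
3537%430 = 97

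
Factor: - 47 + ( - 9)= -2^3*7^1=-56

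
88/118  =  44/59 = 0.75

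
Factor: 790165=5^1*23^1*6871^1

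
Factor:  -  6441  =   - 3^1 * 19^1*113^1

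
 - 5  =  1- 6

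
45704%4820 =2324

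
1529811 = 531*2881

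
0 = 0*707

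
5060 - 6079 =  - 1019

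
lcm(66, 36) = 396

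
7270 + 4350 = 11620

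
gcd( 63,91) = 7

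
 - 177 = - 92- 85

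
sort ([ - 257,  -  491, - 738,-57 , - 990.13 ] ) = [ - 990.13, - 738, - 491 ,-257, - 57] 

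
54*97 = 5238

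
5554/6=2777/3 =925.67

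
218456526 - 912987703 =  - 694531177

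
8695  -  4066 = 4629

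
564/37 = 15 + 9/37 = 15.24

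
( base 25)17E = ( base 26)158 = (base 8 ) 1456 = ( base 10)814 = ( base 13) 4a8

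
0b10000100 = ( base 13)A2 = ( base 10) 132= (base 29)4g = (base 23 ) 5h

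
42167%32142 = 10025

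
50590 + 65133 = 115723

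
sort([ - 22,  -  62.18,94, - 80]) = [ - 80, - 62.18 , - 22,94 ] 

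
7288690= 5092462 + 2196228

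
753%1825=753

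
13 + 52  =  65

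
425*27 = 11475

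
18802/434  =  1343/31 = 43.32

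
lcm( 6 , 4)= 12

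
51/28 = 51/28 = 1.82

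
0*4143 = 0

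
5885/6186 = 5885/6186 = 0.95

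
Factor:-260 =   -  2^2*5^1*13^1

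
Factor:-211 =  - 211^1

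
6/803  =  6/803=0.01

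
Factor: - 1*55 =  - 55 =- 5^1*11^1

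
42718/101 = 422 + 96/101 = 422.95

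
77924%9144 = 4772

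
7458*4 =29832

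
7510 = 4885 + 2625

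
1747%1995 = 1747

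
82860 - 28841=54019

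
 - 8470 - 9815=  - 18285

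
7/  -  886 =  - 1  +  879/886=-0.01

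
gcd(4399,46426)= 1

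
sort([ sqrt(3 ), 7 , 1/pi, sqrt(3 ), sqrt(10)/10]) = [ sqrt(10)/10,1/pi, sqrt( 3),sqrt (3),7 ] 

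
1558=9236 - 7678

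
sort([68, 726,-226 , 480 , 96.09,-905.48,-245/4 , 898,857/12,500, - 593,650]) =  [ - 905.48 , - 593,  -  226,- 245/4,  68, 857/12 , 96.09, 480 , 500, 650, 726, 898]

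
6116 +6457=12573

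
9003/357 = 25 + 26/119 = 25.22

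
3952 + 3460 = 7412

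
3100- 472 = 2628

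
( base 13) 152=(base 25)9B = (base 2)11101100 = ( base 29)84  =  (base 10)236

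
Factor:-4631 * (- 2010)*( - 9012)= - 83886489720=-2^3*3^2*5^1*11^1*67^1 *421^1*751^1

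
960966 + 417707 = 1378673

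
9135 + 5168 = 14303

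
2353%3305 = 2353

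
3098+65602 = 68700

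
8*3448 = 27584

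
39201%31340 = 7861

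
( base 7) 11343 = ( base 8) 5552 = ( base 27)406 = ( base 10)2922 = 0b101101101010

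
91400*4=365600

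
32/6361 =32/6361 = 0.01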